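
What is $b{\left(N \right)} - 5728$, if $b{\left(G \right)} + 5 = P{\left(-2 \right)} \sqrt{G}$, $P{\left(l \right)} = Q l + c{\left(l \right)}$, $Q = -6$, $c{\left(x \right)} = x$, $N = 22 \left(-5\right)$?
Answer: $-5733 + 10 i \sqrt{110} \approx -5733.0 + 104.88 i$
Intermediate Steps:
$N = -110$
$P{\left(l \right)} = - 5 l$ ($P{\left(l \right)} = - 6 l + l = - 5 l$)
$b{\left(G \right)} = -5 + 10 \sqrt{G}$ ($b{\left(G \right)} = -5 + \left(-5\right) \left(-2\right) \sqrt{G} = -5 + 10 \sqrt{G}$)
$b{\left(N \right)} - 5728 = \left(-5 + 10 \sqrt{-110}\right) - 5728 = \left(-5 + 10 i \sqrt{110}\right) - 5728 = -5733 + 10 i \sqrt{110}$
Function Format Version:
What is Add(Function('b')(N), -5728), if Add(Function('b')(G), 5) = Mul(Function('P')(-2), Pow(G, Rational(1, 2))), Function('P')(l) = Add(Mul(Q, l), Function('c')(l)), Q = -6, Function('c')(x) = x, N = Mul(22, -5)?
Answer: Add(-5733, Mul(10, I, Pow(110, Rational(1, 2)))) ≈ Add(-5733.0, Mul(104.88, I))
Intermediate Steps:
N = -110
Function('P')(l) = Mul(-5, l) (Function('P')(l) = Add(Mul(-6, l), l) = Mul(-5, l))
Function('b')(G) = Add(-5, Mul(10, Pow(G, Rational(1, 2)))) (Function('b')(G) = Add(-5, Mul(Mul(-5, -2), Pow(G, Rational(1, 2)))) = Add(-5, Mul(10, Pow(G, Rational(1, 2)))))
Add(Function('b')(N), -5728) = Add(Add(-5, Mul(10, Pow(-110, Rational(1, 2)))), -5728) = Add(Add(-5, Mul(10, Mul(I, Pow(110, Rational(1, 2))))), -5728) = Add(Add(-5, Mul(10, I, Pow(110, Rational(1, 2)))), -5728) = Add(-5733, Mul(10, I, Pow(110, Rational(1, 2))))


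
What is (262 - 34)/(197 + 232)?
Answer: 76/143 ≈ 0.53147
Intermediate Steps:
(262 - 34)/(197 + 232) = 228/429 = 228*(1/429) = 76/143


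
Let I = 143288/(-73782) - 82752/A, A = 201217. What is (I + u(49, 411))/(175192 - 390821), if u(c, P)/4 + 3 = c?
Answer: -1348380933068/1600634842207263 ≈ -0.00084240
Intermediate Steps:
u(c, P) = -12 + 4*c
I = -17468794780/7423096347 (I = 143288/(-73782) - 82752/201217 = 143288*(-1/73782) - 82752*1/201217 = -71644/36891 - 82752/201217 = -17468794780/7423096347 ≈ -2.3533)
(I + u(49, 411))/(175192 - 390821) = (-17468794780/7423096347 + (-12 + 4*49))/(175192 - 390821) = (-17468794780/7423096347 + (-12 + 196))/(-215629) = (-17468794780/7423096347 + 184)*(-1/215629) = (1348380933068/7423096347)*(-1/215629) = -1348380933068/1600634842207263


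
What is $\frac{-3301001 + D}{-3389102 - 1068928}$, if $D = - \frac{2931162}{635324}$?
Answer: $\frac{1048604045243}{1416146725860} \approx 0.74046$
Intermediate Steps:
$D = - \frac{1465581}{317662}$ ($D = \left(-2931162\right) \frac{1}{635324} = - \frac{1465581}{317662} \approx -4.6136$)
$\frac{-3301001 + D}{-3389102 - 1068928} = \frac{-3301001 - \frac{1465581}{317662}}{-3389102 - 1068928} = - \frac{1048604045243}{317662 \left(-4458030\right)} = \left(- \frac{1048604045243}{317662}\right) \left(- \frac{1}{4458030}\right) = \frac{1048604045243}{1416146725860}$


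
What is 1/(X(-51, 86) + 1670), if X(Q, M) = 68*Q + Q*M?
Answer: -1/6184 ≈ -0.00016171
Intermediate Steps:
X(Q, M) = 68*Q + M*Q
1/(X(-51, 86) + 1670) = 1/(-51*(68 + 86) + 1670) = 1/(-51*154 + 1670) = 1/(-7854 + 1670) = 1/(-6184) = -1/6184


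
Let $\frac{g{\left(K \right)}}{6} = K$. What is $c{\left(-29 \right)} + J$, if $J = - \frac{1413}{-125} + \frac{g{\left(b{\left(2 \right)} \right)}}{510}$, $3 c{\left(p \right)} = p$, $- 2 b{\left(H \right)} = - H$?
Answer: $\frac{10513}{6375} \approx 1.6491$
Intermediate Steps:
$b{\left(H \right)} = \frac{H}{2}$ ($b{\left(H \right)} = - \frac{\left(-1\right) H}{2} = \frac{H}{2}$)
$g{\left(K \right)} = 6 K$
$c{\left(p \right)} = \frac{p}{3}$
$J = \frac{24046}{2125}$ ($J = - \frac{1413}{-125} + \frac{6 \cdot \frac{1}{2} \cdot 2}{510} = \left(-1413\right) \left(- \frac{1}{125}\right) + 6 \cdot 1 \cdot \frac{1}{510} = \frac{1413}{125} + 6 \cdot \frac{1}{510} = \frac{1413}{125} + \frac{1}{85} = \frac{24046}{2125} \approx 11.316$)
$c{\left(-29 \right)} + J = \frac{1}{3} \left(-29\right) + \frac{24046}{2125} = - \frac{29}{3} + \frac{24046}{2125} = \frac{10513}{6375}$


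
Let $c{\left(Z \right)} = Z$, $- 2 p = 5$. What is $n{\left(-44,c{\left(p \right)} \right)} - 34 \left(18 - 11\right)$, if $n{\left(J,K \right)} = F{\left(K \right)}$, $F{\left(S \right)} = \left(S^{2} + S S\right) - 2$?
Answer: $- \frac{455}{2} \approx -227.5$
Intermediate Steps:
$p = - \frac{5}{2}$ ($p = \left(- \frac{1}{2}\right) 5 = - \frac{5}{2} \approx -2.5$)
$F{\left(S \right)} = -2 + 2 S^{2}$ ($F{\left(S \right)} = \left(S^{2} + S^{2}\right) - 2 = 2 S^{2} - 2 = -2 + 2 S^{2}$)
$n{\left(J,K \right)} = -2 + 2 K^{2}$
$n{\left(-44,c{\left(p \right)} \right)} - 34 \left(18 - 11\right) = \left(-2 + 2 \left(- \frac{5}{2}\right)^{2}\right) - 34 \left(18 - 11\right) = \left(-2 + 2 \cdot \frac{25}{4}\right) - 238 = \left(-2 + \frac{25}{2}\right) - 238 = \frac{21}{2} - 238 = - \frac{455}{2}$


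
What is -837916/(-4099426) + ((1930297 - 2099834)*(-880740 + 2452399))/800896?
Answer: -546154613419373211/1641606942848 ≈ -3.3270e+5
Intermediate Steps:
-837916/(-4099426) + ((1930297 - 2099834)*(-880740 + 2452399))/800896 = -837916*(-1/4099426) - 169537*1571659*(1/800896) = 418958/2049713 - 266454351883*1/800896 = 418958/2049713 - 266454351883/800896 = -546154613419373211/1641606942848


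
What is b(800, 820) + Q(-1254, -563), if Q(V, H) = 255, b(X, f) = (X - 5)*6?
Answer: 5025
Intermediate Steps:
b(X, f) = -30 + 6*X (b(X, f) = (-5 + X)*6 = -30 + 6*X)
b(800, 820) + Q(-1254, -563) = (-30 + 6*800) + 255 = (-30 + 4800) + 255 = 4770 + 255 = 5025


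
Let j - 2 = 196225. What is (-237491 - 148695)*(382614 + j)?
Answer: -223540290426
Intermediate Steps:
j = 196227 (j = 2 + 196225 = 196227)
(-237491 - 148695)*(382614 + j) = (-237491 - 148695)*(382614 + 196227) = -386186*578841 = -223540290426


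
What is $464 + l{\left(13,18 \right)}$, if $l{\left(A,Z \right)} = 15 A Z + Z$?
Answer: $3992$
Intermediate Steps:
$l{\left(A,Z \right)} = Z + 15 A Z$ ($l{\left(A,Z \right)} = 15 A Z + Z = Z + 15 A Z$)
$464 + l{\left(13,18 \right)} = 464 + 18 \left(1 + 15 \cdot 13\right) = 464 + 18 \left(1 + 195\right) = 464 + 18 \cdot 196 = 464 + 3528 = 3992$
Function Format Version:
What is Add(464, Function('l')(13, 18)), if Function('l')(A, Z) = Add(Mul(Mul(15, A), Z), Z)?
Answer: 3992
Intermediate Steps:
Function('l')(A, Z) = Add(Z, Mul(15, A, Z)) (Function('l')(A, Z) = Add(Mul(15, A, Z), Z) = Add(Z, Mul(15, A, Z)))
Add(464, Function('l')(13, 18)) = Add(464, Mul(18, Add(1, Mul(15, 13)))) = Add(464, Mul(18, Add(1, 195))) = Add(464, Mul(18, 196)) = Add(464, 3528) = 3992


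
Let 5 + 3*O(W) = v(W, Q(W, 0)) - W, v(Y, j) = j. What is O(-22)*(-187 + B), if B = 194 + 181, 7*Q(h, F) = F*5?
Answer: 3196/3 ≈ 1065.3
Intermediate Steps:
Q(h, F) = 5*F/7 (Q(h, F) = (F*5)/7 = (5*F)/7 = 5*F/7)
O(W) = -5/3 - W/3 (O(W) = -5/3 + ((5/7)*0 - W)/3 = -5/3 + (0 - W)/3 = -5/3 + (-W)/3 = -5/3 - W/3)
B = 375
O(-22)*(-187 + B) = (-5/3 - ⅓*(-22))*(-187 + 375) = (-5/3 + 22/3)*188 = (17/3)*188 = 3196/3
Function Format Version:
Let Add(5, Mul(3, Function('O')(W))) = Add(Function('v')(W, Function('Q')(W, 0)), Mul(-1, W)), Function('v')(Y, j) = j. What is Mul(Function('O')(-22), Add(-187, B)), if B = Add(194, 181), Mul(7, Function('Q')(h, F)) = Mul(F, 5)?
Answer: Rational(3196, 3) ≈ 1065.3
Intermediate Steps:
Function('Q')(h, F) = Mul(Rational(5, 7), F) (Function('Q')(h, F) = Mul(Rational(1, 7), Mul(F, 5)) = Mul(Rational(1, 7), Mul(5, F)) = Mul(Rational(5, 7), F))
Function('O')(W) = Add(Rational(-5, 3), Mul(Rational(-1, 3), W)) (Function('O')(W) = Add(Rational(-5, 3), Mul(Rational(1, 3), Add(Mul(Rational(5, 7), 0), Mul(-1, W)))) = Add(Rational(-5, 3), Mul(Rational(1, 3), Add(0, Mul(-1, W)))) = Add(Rational(-5, 3), Mul(Rational(1, 3), Mul(-1, W))) = Add(Rational(-5, 3), Mul(Rational(-1, 3), W)))
B = 375
Mul(Function('O')(-22), Add(-187, B)) = Mul(Add(Rational(-5, 3), Mul(Rational(-1, 3), -22)), Add(-187, 375)) = Mul(Add(Rational(-5, 3), Rational(22, 3)), 188) = Mul(Rational(17, 3), 188) = Rational(3196, 3)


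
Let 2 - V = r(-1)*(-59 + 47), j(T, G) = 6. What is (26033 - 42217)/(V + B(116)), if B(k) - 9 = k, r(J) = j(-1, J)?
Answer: -16184/199 ≈ -81.327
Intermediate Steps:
r(J) = 6
B(k) = 9 + k
V = 74 (V = 2 - 6*(-59 + 47) = 2 - 6*(-12) = 2 - 1*(-72) = 2 + 72 = 74)
(26033 - 42217)/(V + B(116)) = (26033 - 42217)/(74 + (9 + 116)) = -16184/(74 + 125) = -16184/199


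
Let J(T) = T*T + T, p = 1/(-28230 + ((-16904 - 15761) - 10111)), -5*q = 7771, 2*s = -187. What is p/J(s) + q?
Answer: -1908909292149/1228226285 ≈ -1554.2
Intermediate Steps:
s = -187/2 (s = (½)*(-187) = -187/2 ≈ -93.500)
q = -7771/5 (q = -⅕*7771 = -7771/5 ≈ -1554.2)
p = -1/71006 (p = 1/(-28230 + (-32665 - 10111)) = 1/(-28230 - 42776) = 1/(-71006) = -1/71006 ≈ -1.4083e-5)
J(T) = T + T² (J(T) = T² + T = T + T²)
p/J(s) + q = -(-2/(187*(1 - 187/2)))/71006 - 7771/5 = -1/(71006*((-187/2*(-185/2)))) - 7771/5 = -1/(71006*34595/4) - 7771/5 = -1/71006*4/34595 - 7771/5 = -2/1228226285 - 7771/5 = -1908909292149/1228226285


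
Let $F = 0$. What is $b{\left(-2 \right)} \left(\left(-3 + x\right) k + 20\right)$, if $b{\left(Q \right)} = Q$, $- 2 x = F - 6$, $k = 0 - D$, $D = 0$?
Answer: $-40$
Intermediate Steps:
$k = 0$ ($k = 0 - 0 = 0 + 0 = 0$)
$x = 3$ ($x = - \frac{0 - 6}{2} = \left(- \frac{1}{2}\right) \left(-6\right) = 3$)
$b{\left(-2 \right)} \left(\left(-3 + x\right) k + 20\right) = - 2 \left(\left(-3 + 3\right) 0 + 20\right) = - 2 \left(0 \cdot 0 + 20\right) = - 2 \left(0 + 20\right) = \left(-2\right) 20 = -40$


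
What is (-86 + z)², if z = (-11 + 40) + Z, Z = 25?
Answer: 1024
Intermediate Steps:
z = 54 (z = (-11 + 40) + 25 = 29 + 25 = 54)
(-86 + z)² = (-86 + 54)² = (-32)² = 1024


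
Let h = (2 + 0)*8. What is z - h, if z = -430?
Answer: -446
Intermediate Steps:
h = 16 (h = 2*8 = 16)
z - h = -430 - 1*16 = -430 - 16 = -446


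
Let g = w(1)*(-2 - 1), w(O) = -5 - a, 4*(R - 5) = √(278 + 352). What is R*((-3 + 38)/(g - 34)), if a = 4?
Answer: -25 - 15*√70/4 ≈ -56.375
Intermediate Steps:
R = 5 + 3*√70/4 (R = 5 + √(278 + 352)/4 = 5 + √630/4 = 5 + (3*√70)/4 = 5 + 3*√70/4 ≈ 11.275)
w(O) = -9 (w(O) = -5 - 1*4 = -5 - 4 = -9)
g = 27 (g = -9*(-2 - 1) = -9*(-3) = 27)
R*((-3 + 38)/(g - 34)) = (5 + 3*√70/4)*((-3 + 38)/(27 - 34)) = (5 + 3*√70/4)*(35/(-7)) = (5 + 3*√70/4)*(35*(-⅐)) = (5 + 3*√70/4)*(-5) = -25 - 15*√70/4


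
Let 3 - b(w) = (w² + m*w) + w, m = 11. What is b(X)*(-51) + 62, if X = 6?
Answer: 5417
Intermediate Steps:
b(w) = 3 - w² - 12*w (b(w) = 3 - ((w² + 11*w) + w) = 3 - (w² + 12*w) = 3 + (-w² - 12*w) = 3 - w² - 12*w)
b(X)*(-51) + 62 = (3 - 1*6² - 12*6)*(-51) + 62 = (3 - 1*36 - 72)*(-51) + 62 = (3 - 36 - 72)*(-51) + 62 = -105*(-51) + 62 = 5355 + 62 = 5417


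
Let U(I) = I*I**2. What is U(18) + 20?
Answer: 5852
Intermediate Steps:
U(I) = I**3
U(18) + 20 = 18**3 + 20 = 5832 + 20 = 5852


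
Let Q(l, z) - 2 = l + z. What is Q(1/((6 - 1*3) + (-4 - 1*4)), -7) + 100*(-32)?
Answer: -16026/5 ≈ -3205.2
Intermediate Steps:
Q(l, z) = 2 + l + z (Q(l, z) = 2 + (l + z) = 2 + l + z)
Q(1/((6 - 1*3) + (-4 - 1*4)), -7) + 100*(-32) = (2 + 1/((6 - 1*3) + (-4 - 1*4)) - 7) + 100*(-32) = (2 + 1/((6 - 3) + (-4 - 4)) - 7) - 3200 = (2 + 1/(3 - 8) - 7) - 3200 = (2 + 1/(-5) - 7) - 3200 = (2 - 1/5 - 7) - 3200 = -26/5 - 3200 = -16026/5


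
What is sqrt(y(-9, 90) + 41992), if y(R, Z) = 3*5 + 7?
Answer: sqrt(42014) ≈ 204.97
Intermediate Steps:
y(R, Z) = 22 (y(R, Z) = 15 + 7 = 22)
sqrt(y(-9, 90) + 41992) = sqrt(22 + 41992) = sqrt(42014)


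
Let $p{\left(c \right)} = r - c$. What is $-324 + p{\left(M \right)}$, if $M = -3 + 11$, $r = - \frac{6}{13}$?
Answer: $- \frac{4322}{13} \approx -332.46$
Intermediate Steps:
$r = - \frac{6}{13}$ ($r = \left(-6\right) \frac{1}{13} = - \frac{6}{13} \approx -0.46154$)
$M = 8$
$p{\left(c \right)} = - \frac{6}{13} - c$
$-324 + p{\left(M \right)} = -324 - \frac{110}{13} = - \frac{4322}{13}$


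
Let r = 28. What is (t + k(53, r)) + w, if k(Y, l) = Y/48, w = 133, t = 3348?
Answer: 167141/48 ≈ 3482.1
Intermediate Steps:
k(Y, l) = Y/48 (k(Y, l) = Y*(1/48) = Y/48)
(t + k(53, r)) + w = (3348 + (1/48)*53) + 133 = (3348 + 53/48) + 133 = 160757/48 + 133 = 167141/48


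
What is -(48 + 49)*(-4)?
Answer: 388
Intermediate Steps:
-(48 + 49)*(-4) = -97*(-4) = -1*(-388) = 388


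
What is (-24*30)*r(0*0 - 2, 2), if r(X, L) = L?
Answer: -1440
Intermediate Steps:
(-24*30)*r(0*0 - 2, 2) = -24*30*2 = -720*2 = -1440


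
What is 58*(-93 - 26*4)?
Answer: -11426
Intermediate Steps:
58*(-93 - 26*4) = 58*(-93 - 104) = 58*(-197) = -11426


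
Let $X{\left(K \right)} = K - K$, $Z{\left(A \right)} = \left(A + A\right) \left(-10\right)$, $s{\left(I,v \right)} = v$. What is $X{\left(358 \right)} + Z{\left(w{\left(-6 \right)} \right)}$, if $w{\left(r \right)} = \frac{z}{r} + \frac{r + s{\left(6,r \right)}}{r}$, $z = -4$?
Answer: $- \frac{160}{3} \approx -53.333$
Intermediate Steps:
$w{\left(r \right)} = 2 - \frac{4}{r}$ ($w{\left(r \right)} = - \frac{4}{r} + \frac{r + r}{r} = - \frac{4}{r} + \frac{2 r}{r} = - \frac{4}{r} + 2 = 2 - \frac{4}{r}$)
$Z{\left(A \right)} = - 20 A$ ($Z{\left(A \right)} = 2 A \left(-10\right) = - 20 A$)
$X{\left(K \right)} = 0$
$X{\left(358 \right)} + Z{\left(w{\left(-6 \right)} \right)} = 0 - 20 \left(2 - \frac{4}{-6}\right) = 0 - 20 \left(2 - - \frac{2}{3}\right) = 0 - 20 \left(2 + \frac{2}{3}\right) = 0 - \frac{160}{3} = - \frac{160}{3}$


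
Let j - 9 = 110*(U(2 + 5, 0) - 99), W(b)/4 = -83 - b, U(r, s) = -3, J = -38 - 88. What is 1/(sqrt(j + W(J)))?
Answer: -I*sqrt(11039)/11039 ≈ -0.0095178*I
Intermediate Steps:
J = -126
W(b) = -332 - 4*b (W(b) = 4*(-83 - b) = -332 - 4*b)
j = -11211 (j = 9 + 110*(-3 - 99) = 9 + 110*(-102) = 9 - 11220 = -11211)
1/(sqrt(j + W(J))) = 1/(sqrt(-11211 + (-332 - 4*(-126)))) = 1/(sqrt(-11211 + (-332 + 504))) = 1/(sqrt(-11211 + 172)) = 1/(sqrt(-11039)) = 1/(I*sqrt(11039)) = -I*sqrt(11039)/11039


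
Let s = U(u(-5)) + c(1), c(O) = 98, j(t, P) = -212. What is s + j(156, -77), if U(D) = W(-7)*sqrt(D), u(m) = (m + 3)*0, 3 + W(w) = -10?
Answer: -114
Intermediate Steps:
W(w) = -13 (W(w) = -3 - 10 = -13)
u(m) = 0 (u(m) = (3 + m)*0 = 0)
U(D) = -13*sqrt(D)
s = 98 (s = -13*sqrt(0) + 98 = -13*0 + 98 = 0 + 98 = 98)
s + j(156, -77) = 98 - 212 = -114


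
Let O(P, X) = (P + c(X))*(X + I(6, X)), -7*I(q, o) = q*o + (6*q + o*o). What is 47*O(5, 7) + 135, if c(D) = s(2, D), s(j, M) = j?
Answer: -3531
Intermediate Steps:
c(D) = 2
I(q, o) = -6*q/7 - o²/7 - o*q/7 (I(q, o) = -(q*o + (6*q + o*o))/7 = -(o*q + (6*q + o²))/7 = -(o*q + (o² + 6*q))/7 = -(o² + 6*q + o*q)/7 = -6*q/7 - o²/7 - o*q/7)
O(P, X) = (2 + P)*(-36/7 - X²/7 + X/7) (O(P, X) = (P + 2)*(X + (-6/7*6 - X²/7 - ⅐*X*6)) = (2 + P)*(X + (-36/7 - X²/7 - 6*X/7)) = (2 + P)*(X + (-36/7 - 6*X/7 - X²/7)) = (2 + P)*(-36/7 - X²/7 + X/7))
47*O(5, 7) + 135 = 47*(-72/7 - 36/7*5 - 2/7*7² + (2/7)*7 - ⅐*5*7² + (⅐)*5*7) + 135 = 47*(-72/7 - 180/7 - 2/7*49 + 2 - ⅐*5*49 + 5) + 135 = 47*(-72/7 - 180/7 - 14 + 2 - 35 + 5) + 135 = 47*(-78) + 135 = -3666 + 135 = -3531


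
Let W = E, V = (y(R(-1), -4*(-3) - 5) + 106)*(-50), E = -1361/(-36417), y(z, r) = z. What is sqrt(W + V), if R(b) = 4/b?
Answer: I*sqrt(6763559670363)/36417 ≈ 71.414*I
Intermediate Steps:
E = 1361/36417 (E = -1361*(-1/36417) = 1361/36417 ≈ 0.037373)
V = -5100 (V = (4/(-1) + 106)*(-50) = (4*(-1) + 106)*(-50) = (-4 + 106)*(-50) = 102*(-50) = -5100)
W = 1361/36417 ≈ 0.037373
sqrt(W + V) = sqrt(1361/36417 - 5100) = sqrt(-185725339/36417) = I*sqrt(6763559670363)/36417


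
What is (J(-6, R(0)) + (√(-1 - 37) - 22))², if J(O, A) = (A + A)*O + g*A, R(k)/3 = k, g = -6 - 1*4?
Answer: (22 - I*√38)² ≈ 446.0 - 271.23*I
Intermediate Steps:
g = -10 (g = -6 - 4 = -10)
R(k) = 3*k
J(O, A) = -10*A + 2*A*O (J(O, A) = (A + A)*O - 10*A = (2*A)*O - 10*A = 2*A*O - 10*A = -10*A + 2*A*O)
(J(-6, R(0)) + (√(-1 - 37) - 22))² = (2*(3*0)*(-5 - 6) + (√(-1 - 37) - 22))² = (2*0*(-11) + (√(-38) - 22))² = (0 + (I*√38 - 22))² = (0 + (-22 + I*√38))² = (-22 + I*√38)²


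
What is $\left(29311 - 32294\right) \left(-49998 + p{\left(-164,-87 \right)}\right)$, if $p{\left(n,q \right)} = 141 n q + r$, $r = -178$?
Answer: $-5851488596$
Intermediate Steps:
$p{\left(n,q \right)} = -178 + 141 n q$ ($p{\left(n,q \right)} = 141 n q - 178 = -178 + 141 n q$)
$\left(29311 - 32294\right) \left(-49998 + p{\left(-164,-87 \right)}\right) = \left(29311 - 32294\right) \left(-49998 - \left(178 + 23124 \left(-87\right)\right)\right) = - 2983 \left(-49998 + \left(-178 + 2011788\right)\right) = - 2983 \left(-49998 + 2011610\right) = \left(-2983\right) 1961612 = -5851488596$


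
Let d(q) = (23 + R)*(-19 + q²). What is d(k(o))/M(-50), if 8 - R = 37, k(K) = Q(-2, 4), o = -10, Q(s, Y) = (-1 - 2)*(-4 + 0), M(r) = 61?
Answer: -750/61 ≈ -12.295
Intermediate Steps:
Q(s, Y) = 12 (Q(s, Y) = -3*(-4) = 12)
k(K) = 12
R = -29 (R = 8 - 1*37 = 8 - 37 = -29)
d(q) = 114 - 6*q² (d(q) = (23 - 29)*(-19 + q²) = -6*(-19 + q²) = 114 - 6*q²)
d(k(o))/M(-50) = (114 - 6*12²)/61 = (114 - 6*144)*(1/61) = (114 - 864)*(1/61) = -750*1/61 = -750/61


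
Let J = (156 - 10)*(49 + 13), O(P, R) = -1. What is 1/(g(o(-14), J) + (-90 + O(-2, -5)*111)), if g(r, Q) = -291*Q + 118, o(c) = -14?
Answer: -1/2634215 ≈ -3.7962e-7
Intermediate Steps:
J = 9052 (J = 146*62 = 9052)
g(r, Q) = 118 - 291*Q
1/(g(o(-14), J) + (-90 + O(-2, -5)*111)) = 1/((118 - 291*9052) + (-90 - 1*111)) = 1/((118 - 2634132) + (-90 - 111)) = 1/(-2634014 - 201) = 1/(-2634215) = -1/2634215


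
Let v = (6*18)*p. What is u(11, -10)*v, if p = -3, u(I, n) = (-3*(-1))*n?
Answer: 9720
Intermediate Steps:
u(I, n) = 3*n
v = -324 (v = (6*18)*(-3) = 108*(-3) = -324)
u(11, -10)*v = (3*(-10))*(-324) = -30*(-324) = 9720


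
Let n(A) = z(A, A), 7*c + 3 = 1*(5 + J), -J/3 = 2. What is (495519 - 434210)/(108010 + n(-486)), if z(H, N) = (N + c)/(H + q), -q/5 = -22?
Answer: 2180612/3841699 ≈ 0.56762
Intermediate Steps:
J = -6 (J = -3*2 = -6)
c = -4/7 (c = -3/7 + (1*(5 - 6))/7 = -3/7 + (1*(-1))/7 = -3/7 + (1/7)*(-1) = -3/7 - 1/7 = -4/7 ≈ -0.57143)
q = 110 (q = -5*(-22) = 110)
z(H, N) = (-4/7 + N)/(110 + H) (z(H, N) = (N - 4/7)/(H + 110) = (-4/7 + N)/(110 + H))
n(A) = (-4/7 + A)/(110 + A)
(495519 - 434210)/(108010 + n(-486)) = (495519 - 434210)/(108010 + (-4/7 - 486)/(110 - 486)) = 61309/(108010 - 3406/7/(-376)) = 61309/(108010 - 1/376*(-3406/7)) = 61309/(108010 + 1703/1316) = 61309/(142142863/1316) = 61309*(1316/142142863) = 2180612/3841699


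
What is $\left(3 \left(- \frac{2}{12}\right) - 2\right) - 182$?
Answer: $- \frac{369}{2} \approx -184.5$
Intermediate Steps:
$\left(3 \left(- \frac{2}{12}\right) - 2\right) - 182 = \left(3 \left(\left(-2\right) \frac{1}{12}\right) - 2\right) - 182 = \left(3 \left(- \frac{1}{6}\right) - 2\right) - 182 = \left(- \frac{1}{2} - 2\right) - 182 = - \frac{5}{2} - 182 = - \frac{369}{2}$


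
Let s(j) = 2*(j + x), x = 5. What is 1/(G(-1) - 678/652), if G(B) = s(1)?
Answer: 326/3573 ≈ 0.091240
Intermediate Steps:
s(j) = 10 + 2*j (s(j) = 2*(j + 5) = 2*(5 + j) = 10 + 2*j)
G(B) = 12 (G(B) = 10 + 2*1 = 10 + 2 = 12)
1/(G(-1) - 678/652) = 1/(12 - 678/652) = 1/(12 - 678*1/652) = 1/(12 - 339/326) = 1/(3573/326) = 326/3573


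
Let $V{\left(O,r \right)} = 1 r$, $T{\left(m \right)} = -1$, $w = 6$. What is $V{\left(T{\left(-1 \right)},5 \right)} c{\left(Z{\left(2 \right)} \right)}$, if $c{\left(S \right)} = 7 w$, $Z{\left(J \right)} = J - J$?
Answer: $210$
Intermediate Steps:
$Z{\left(J \right)} = 0$
$V{\left(O,r \right)} = r$
$c{\left(S \right)} = 42$ ($c{\left(S \right)} = 7 \cdot 6 = 42$)
$V{\left(T{\left(-1 \right)},5 \right)} c{\left(Z{\left(2 \right)} \right)} = 5 \cdot 42 = 210$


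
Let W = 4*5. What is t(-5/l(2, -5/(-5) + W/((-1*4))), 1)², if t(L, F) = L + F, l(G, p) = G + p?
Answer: 49/4 ≈ 12.250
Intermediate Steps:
W = 20
t(L, F) = F + L
t(-5/l(2, -5/(-5) + W/((-1*4))), 1)² = (1 - 5/(2 + (-5/(-5) + 20/((-1*4)))))² = (1 - 5/(2 + (-5*(-⅕) + 20/(-4))))² = (1 - 5/(2 + (1 + 20*(-¼))))² = (1 - 5/(2 + (1 - 5)))² = (1 - 5/(2 - 4))² = (1 - 5/(-2))² = (1 - 5*(-½))² = (1 + 5/2)² = (7/2)² = 49/4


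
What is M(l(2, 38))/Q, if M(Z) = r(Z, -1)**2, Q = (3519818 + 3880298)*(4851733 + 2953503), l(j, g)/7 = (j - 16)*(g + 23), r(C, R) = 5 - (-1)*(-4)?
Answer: 1/57759651807376 ≈ 1.7313e-14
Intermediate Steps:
r(C, R) = 1 (r(C, R) = 5 - 1*4 = 5 - 4 = 1)
l(j, g) = 7*(-16 + j)*(23 + g) (l(j, g) = 7*((j - 16)*(g + 23)) = 7*((-16 + j)*(23 + g)) = 7*(-16 + j)*(23 + g))
Q = 57759651807376 (Q = 7400116*7805236 = 57759651807376)
M(Z) = 1 (M(Z) = 1**2 = 1)
M(l(2, 38))/Q = 1/57759651807376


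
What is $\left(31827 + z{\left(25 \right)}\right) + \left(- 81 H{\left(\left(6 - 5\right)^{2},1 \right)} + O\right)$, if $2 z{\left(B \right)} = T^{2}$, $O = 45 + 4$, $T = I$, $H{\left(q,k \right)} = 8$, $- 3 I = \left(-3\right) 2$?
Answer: $31230$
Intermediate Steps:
$I = 2$ ($I = - \frac{\left(-3\right) 2}{3} = \left(- \frac{1}{3}\right) \left(-6\right) = 2$)
$T = 2$
$O = 49$
$z{\left(B \right)} = 2$ ($z{\left(B \right)} = \frac{2^{2}}{2} = \frac{1}{2} \cdot 4 = 2$)
$\left(31827 + z{\left(25 \right)}\right) + \left(- 81 H{\left(\left(6 - 5\right)^{2},1 \right)} + O\right) = \left(31827 + 2\right) + \left(\left(-81\right) 8 + 49\right) = 31829 + \left(-648 + 49\right) = 31829 - 599 = 31230$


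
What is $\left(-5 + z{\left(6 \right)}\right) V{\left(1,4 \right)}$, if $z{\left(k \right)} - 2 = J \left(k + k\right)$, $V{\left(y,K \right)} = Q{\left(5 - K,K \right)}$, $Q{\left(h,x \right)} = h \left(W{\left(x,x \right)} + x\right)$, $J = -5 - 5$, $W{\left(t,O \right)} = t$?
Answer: $-984$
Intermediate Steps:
$J = -10$ ($J = -5 - 5 = -10$)
$Q{\left(h,x \right)} = 2 h x$ ($Q{\left(h,x \right)} = h \left(x + x\right) = h 2 x = 2 h x$)
$V{\left(y,K \right)} = 2 K \left(5 - K\right)$ ($V{\left(y,K \right)} = 2 \left(5 - K\right) K = 2 K \left(5 - K\right)$)
$z{\left(k \right)} = 2 - 20 k$ ($z{\left(k \right)} = 2 - 10 \left(k + k\right) = 2 - 10 \cdot 2 k = 2 - 20 k$)
$\left(-5 + z{\left(6 \right)}\right) V{\left(1,4 \right)} = \left(-5 + \left(2 - 120\right)\right) 2 \cdot 4 \left(5 - 4\right) = \left(-5 - 118\right) 2 \cdot 4 \cdot 1 = \left(-123\right) 8 = -984$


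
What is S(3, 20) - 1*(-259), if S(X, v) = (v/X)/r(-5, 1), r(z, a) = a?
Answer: 797/3 ≈ 265.67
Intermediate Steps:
S(X, v) = v/X (S(X, v) = (v/X)/1 = (v/X)*1 = v/X)
S(3, 20) - 1*(-259) = 20/3 - 1*(-259) = 20*(⅓) + 259 = 20/3 + 259 = 797/3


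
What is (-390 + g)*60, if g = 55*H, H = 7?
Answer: -300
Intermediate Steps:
g = 385 (g = 55*7 = 385)
(-390 + g)*60 = (-390 + 385)*60 = -5*60 = -300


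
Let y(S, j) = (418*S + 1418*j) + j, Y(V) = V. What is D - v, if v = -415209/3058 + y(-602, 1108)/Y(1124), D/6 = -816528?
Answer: -4210738201267/859298 ≈ -4.9002e+6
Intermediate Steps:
D = -4899168 (D = 6*(-816528) = -4899168)
y(S, j) = 418*S + 1419*j
v = 892937203/859298 (v = -415209/3058 + (418*(-602) + 1419*1108)/1124 = -415209*1/3058 + (-251636 + 1572252)*(1/1124) = -415209/3058 + 1320616*(1/1124) = -415209/3058 + 330154/281 = 892937203/859298 ≈ 1039.1)
D - v = -4899168 - 1*892937203/859298 = -4899168 - 892937203/859298 = -4210738201267/859298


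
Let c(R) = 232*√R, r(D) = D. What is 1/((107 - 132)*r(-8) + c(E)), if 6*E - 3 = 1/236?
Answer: 4425/288731 - 29*√250986/1154924 ≈ 0.0027460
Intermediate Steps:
E = 709/1416 (E = ½ + (⅙)/236 = ½ + (⅙)*(1/236) = ½ + 1/1416 = 709/1416 ≈ 0.50071)
1/((107 - 132)*r(-8) + c(E)) = 1/((107 - 132)*(-8) + 232*√(709/1416)) = 1/(-25*(-8) + 232*(√250986/708)) = 1/(200 + 58*√250986/177)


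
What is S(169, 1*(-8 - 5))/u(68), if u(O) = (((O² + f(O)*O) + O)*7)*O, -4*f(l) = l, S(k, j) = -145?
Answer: -145/1683136 ≈ -8.6149e-5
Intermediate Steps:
f(l) = -l/4
u(O) = O*(7*O + 21*O²/4) (u(O) = (((O² + (-O/4)*O) + O)*7)*O = (((O² - O²/4) + O)*7)*O = ((3*O²/4 + O)*7)*O = ((O + 3*O²/4)*7)*O = (7*O + 21*O²/4)*O = O*(7*O + 21*O²/4))
S(169, 1*(-8 - 5))/u(68) = -145*1/(4624*(7 + (21/4)*68)) = -145*1/(4624*(7 + 357)) = -145/(4624*364) = -145/1683136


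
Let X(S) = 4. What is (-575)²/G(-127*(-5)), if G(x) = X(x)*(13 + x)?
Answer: 330625/2592 ≈ 127.56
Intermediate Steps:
G(x) = 52 + 4*x (G(x) = 4*(13 + x) = 52 + 4*x)
(-575)²/G(-127*(-5)) = (-575)²/(52 + 4*(-127*(-5))) = 330625/(52 + 4*635) = 330625/(52 + 2540) = 330625/2592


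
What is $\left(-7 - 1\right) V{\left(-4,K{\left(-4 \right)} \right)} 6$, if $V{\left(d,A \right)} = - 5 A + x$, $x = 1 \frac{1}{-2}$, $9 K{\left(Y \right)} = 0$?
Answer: $24$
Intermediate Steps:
$K{\left(Y \right)} = 0$ ($K{\left(Y \right)} = \frac{1}{9} \cdot 0 = 0$)
$x = - \frac{1}{2}$ ($x = 1 \left(- \frac{1}{2}\right) = - \frac{1}{2} \approx -0.5$)
$V{\left(d,A \right)} = - \frac{1}{2} - 5 A$ ($V{\left(d,A \right)} = - 5 A - \frac{1}{2} = - \frac{1}{2} - 5 A$)
$\left(-7 - 1\right) V{\left(-4,K{\left(-4 \right)} \right)} 6 = \left(-7 - 1\right) \left(- \frac{1}{2} - 0\right) 6 = \left(-7 - 1\right) \left(- \frac{1}{2} + 0\right) 6 = \left(-8\right) \left(- \frac{1}{2}\right) 6 = 4 \cdot 6 = 24$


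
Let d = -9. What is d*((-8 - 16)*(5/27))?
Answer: 40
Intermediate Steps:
d*((-8 - 16)*(5/27)) = -9*(-8 - 16)*5/27 = -(-216)*5*(1/27) = -(-216)*5/27 = -9*(-40/9) = 40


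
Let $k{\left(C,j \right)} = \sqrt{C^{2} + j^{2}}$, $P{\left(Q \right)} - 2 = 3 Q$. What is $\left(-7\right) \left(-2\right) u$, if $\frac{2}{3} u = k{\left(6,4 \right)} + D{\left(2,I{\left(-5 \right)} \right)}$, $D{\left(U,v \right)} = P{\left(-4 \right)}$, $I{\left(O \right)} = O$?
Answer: $-210 + 42 \sqrt{13} \approx -58.567$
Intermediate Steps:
$P{\left(Q \right)} = 2 + 3 Q$
$D{\left(U,v \right)} = -10$ ($D{\left(U,v \right)} = 2 + 3 \left(-4\right) = 2 - 12 = -10$)
$u = -15 + 3 \sqrt{13}$ ($u = \frac{3 \left(\sqrt{6^{2} + 4^{2}} - 10\right)}{2} = \frac{3 \left(\sqrt{36 + 16} - 10\right)}{2} = \frac{3 \left(\sqrt{52} - 10\right)}{2} = \frac{3 \left(2 \sqrt{13} - 10\right)}{2} = \frac{3 \left(-10 + 2 \sqrt{13}\right)}{2} = -15 + 3 \sqrt{13} \approx -4.1833$)
$\left(-7\right) \left(-2\right) u = \left(-7\right) \left(-2\right) \left(-15 + 3 \sqrt{13}\right) = 14 \left(-15 + 3 \sqrt{13}\right) = -210 + 42 \sqrt{13}$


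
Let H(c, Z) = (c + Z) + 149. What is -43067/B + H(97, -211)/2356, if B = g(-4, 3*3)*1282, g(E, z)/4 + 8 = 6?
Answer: 25456203/6040784 ≈ 4.2141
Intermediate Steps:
g(E, z) = -8 (g(E, z) = -32 + 4*6 = -32 + 24 = -8)
H(c, Z) = 149 + Z + c (H(c, Z) = (Z + c) + 149 = 149 + Z + c)
B = -10256 (B = -8*1282 = -10256)
-43067/B + H(97, -211)/2356 = -43067/(-10256) + (149 - 211 + 97)/2356 = -43067*(-1/10256) + 35*(1/2356) = 43067/10256 + 35/2356 = 25456203/6040784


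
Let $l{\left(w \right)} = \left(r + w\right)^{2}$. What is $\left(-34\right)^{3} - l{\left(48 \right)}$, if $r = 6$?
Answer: $-42220$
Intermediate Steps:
$l{\left(w \right)} = \left(6 + w\right)^{2}$
$\left(-34\right)^{3} - l{\left(48 \right)} = \left(-34\right)^{3} - \left(6 + 48\right)^{2} = -39304 - 54^{2} = -39304 - 2916 = -42220$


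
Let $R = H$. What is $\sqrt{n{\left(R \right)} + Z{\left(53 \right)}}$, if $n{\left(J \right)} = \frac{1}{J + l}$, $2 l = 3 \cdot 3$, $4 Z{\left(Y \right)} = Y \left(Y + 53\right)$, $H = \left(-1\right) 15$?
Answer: $\frac{\sqrt{2477370}}{42} \approx 37.475$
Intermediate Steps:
$H = -15$
$R = -15$
$Z{\left(Y \right)} = \frac{Y \left(53 + Y\right)}{4}$ ($Z{\left(Y \right)} = \frac{Y \left(Y + 53\right)}{4} = \frac{Y \left(53 + Y\right)}{4}$)
$l = \frac{9}{2}$ ($l = \frac{3 \cdot 3}{2} = \frac{1}{2} \cdot 9 = \frac{9}{2} \approx 4.5$)
$n{\left(J \right)} = \frac{1}{\frac{9}{2} + J}$ ($n{\left(J \right)} = \frac{1}{J + \frac{9}{2}} = \frac{1}{\frac{9}{2} + J}$)
$\sqrt{n{\left(R \right)} + Z{\left(53 \right)}} = \sqrt{\frac{2}{9 + 2 \left(-15\right)} + \frac{1}{4} \cdot 53 \left(53 + 53\right)} = \sqrt{\frac{2}{9 - 30} + \frac{1}{4} \cdot 53 \cdot 106} = \sqrt{\frac{2}{-21} + \frac{2809}{2}} = \sqrt{2 \left(- \frac{1}{21}\right) + \frac{2809}{2}} = \sqrt{- \frac{2}{21} + \frac{2809}{2}} = \sqrt{\frac{58985}{42}} = \frac{\sqrt{2477370}}{42}$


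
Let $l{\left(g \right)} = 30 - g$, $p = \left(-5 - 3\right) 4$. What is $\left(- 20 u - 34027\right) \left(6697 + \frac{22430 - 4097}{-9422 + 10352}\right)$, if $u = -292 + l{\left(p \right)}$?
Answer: $- \frac{61272340287}{310} \approx -1.9765 \cdot 10^{8}$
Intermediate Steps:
$p = -32$ ($p = \left(-8\right) 4 = -32$)
$u = -230$ ($u = -292 + \left(30 - -32\right) = -292 + \left(30 + 32\right) = -292 + 62 = -230$)
$\left(- 20 u - 34027\right) \left(6697 + \frac{22430 - 4097}{-9422 + 10352}\right) = \left(\left(-20\right) \left(-230\right) - 34027\right) \left(6697 + \frac{22430 - 4097}{-9422 + 10352}\right) = \left(4600 - 34027\right) \left(6697 + \frac{18333}{930}\right) = - 29427 \left(6697 + 18333 \cdot \frac{1}{930}\right) = - 29427 \left(6697 + \frac{6111}{310}\right) = \left(-29427\right) \frac{2082181}{310} = - \frac{61272340287}{310}$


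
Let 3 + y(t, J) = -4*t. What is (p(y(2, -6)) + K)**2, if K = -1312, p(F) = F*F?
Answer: 1418481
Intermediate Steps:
y(t, J) = -3 - 4*t
p(F) = F**2
(p(y(2, -6)) + K)**2 = ((-3 - 4*2)**2 - 1312)**2 = ((-3 - 8)**2 - 1312)**2 = ((-11)**2 - 1312)**2 = (121 - 1312)**2 = (-1191)**2 = 1418481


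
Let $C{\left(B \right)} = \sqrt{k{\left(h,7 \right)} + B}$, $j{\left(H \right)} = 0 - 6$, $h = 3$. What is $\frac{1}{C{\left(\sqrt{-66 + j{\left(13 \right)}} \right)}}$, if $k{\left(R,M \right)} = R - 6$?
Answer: $\frac{\sqrt{3}}{3 \sqrt{-1 + 2 i \sqrt{2}}} \approx 0.19245 - 0.27217 i$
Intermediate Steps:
$j{\left(H \right)} = -6$ ($j{\left(H \right)} = 0 - 6 = -6$)
$k{\left(R,M \right)} = -6 + R$ ($k{\left(R,M \right)} = R - 6 = -6 + R$)
$C{\left(B \right)} = \sqrt{-3 + B}$ ($C{\left(B \right)} = \sqrt{\left(-6 + 3\right) + B} = \sqrt{-3 + B}$)
$\frac{1}{C{\left(\sqrt{-66 + j{\left(13 \right)}} \right)}} = \frac{1}{\sqrt{-3 + \sqrt{-66 - 6}}} = \frac{1}{\sqrt{-3 + \sqrt{-72}}} = \frac{1}{\sqrt{-3 + 6 i \sqrt{2}}}$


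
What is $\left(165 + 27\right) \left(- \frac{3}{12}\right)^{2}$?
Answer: $12$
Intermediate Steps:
$\left(165 + 27\right) \left(- \frac{3}{12}\right)^{2} = 192 \left(\left(-3\right) \frac{1}{12}\right)^{2} = 192 \left(- \frac{1}{4}\right)^{2} = 192 \cdot \frac{1}{16} = 12$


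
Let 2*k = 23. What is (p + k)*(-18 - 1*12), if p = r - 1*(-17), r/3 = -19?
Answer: 855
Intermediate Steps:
k = 23/2 (k = (½)*23 = 23/2 ≈ 11.500)
r = -57 (r = 3*(-19) = -57)
p = -40 (p = -57 - 1*(-17) = -57 + 17 = -40)
(p + k)*(-18 - 1*12) = (-40 + 23/2)*(-18 - 1*12) = -57*(-18 - 12)/2 = -57/2*(-30) = 855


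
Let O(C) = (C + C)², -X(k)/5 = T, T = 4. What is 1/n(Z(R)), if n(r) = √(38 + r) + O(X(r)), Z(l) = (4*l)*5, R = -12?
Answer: 800/1280101 - I*√202/2560202 ≈ 0.00062495 - 5.5514e-6*I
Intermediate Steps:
X(k) = -20 (X(k) = -5*4 = -20)
Z(l) = 20*l
O(C) = 4*C² (O(C) = (2*C)² = 4*C²)
n(r) = 1600 + √(38 + r) (n(r) = √(38 + r) + 4*(-20)² = √(38 + r) + 4*400 = √(38 + r) + 1600 = 1600 + √(38 + r))
1/n(Z(R)) = 1/(1600 + √(38 + 20*(-12))) = 1/(1600 + √(38 - 240)) = 1/(1600 + √(-202)) = 1/(1600 + I*√202)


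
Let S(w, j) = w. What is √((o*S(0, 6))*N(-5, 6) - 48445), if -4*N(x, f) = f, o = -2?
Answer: I*√48445 ≈ 220.1*I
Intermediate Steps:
N(x, f) = -f/4
√((o*S(0, 6))*N(-5, 6) - 48445) = √((-2*0)*(-¼*6) - 48445) = √(0*(-3/2) - 48445) = √(0 - 48445) = √(-48445) = I*√48445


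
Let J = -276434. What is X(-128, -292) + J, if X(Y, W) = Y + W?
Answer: -276854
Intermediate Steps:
X(Y, W) = W + Y
X(-128, -292) + J = (-292 - 128) - 276434 = -420 - 276434 = -276854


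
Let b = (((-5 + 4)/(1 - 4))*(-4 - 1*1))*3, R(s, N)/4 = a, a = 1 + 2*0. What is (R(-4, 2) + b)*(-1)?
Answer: 1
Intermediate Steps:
a = 1 (a = 1 + 0 = 1)
R(s, N) = 4 (R(s, N) = 4*1 = 4)
b = -5 (b = ((-1/(-3))*(-4 - 1))*3 = (-1*(-1/3)*(-5))*3 = ((1/3)*(-5))*3 = -5/3*3 = -5)
(R(-4, 2) + b)*(-1) = (4 - 5)*(-1) = -1*(-1) = 1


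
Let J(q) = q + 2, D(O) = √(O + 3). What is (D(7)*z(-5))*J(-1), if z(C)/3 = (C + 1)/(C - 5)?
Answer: 6*√10/5 ≈ 3.7947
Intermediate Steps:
z(C) = 3*(1 + C)/(-5 + C) (z(C) = 3*((C + 1)/(C - 5)) = 3*((1 + C)/(-5 + C)) = 3*(1 + C)/(-5 + C))
D(O) = √(3 + O)
J(q) = 2 + q
(D(7)*z(-5))*J(-1) = (√(3 + 7)*(3*(1 - 5)/(-5 - 5)))*(2 - 1) = (√10*(3*(-4)/(-10)))*1 = (√10*(3*(-⅒)*(-4)))*1 = (√10*(6/5))*1 = (6*√10/5)*1 = 6*√10/5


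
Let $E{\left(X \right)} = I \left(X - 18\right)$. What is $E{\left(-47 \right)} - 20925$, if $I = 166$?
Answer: $-31715$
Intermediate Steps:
$E{\left(X \right)} = -2988 + 166 X$ ($E{\left(X \right)} = 166 \left(X - 18\right) = 166 \left(-18 + X\right) = -2988 + 166 X$)
$E{\left(-47 \right)} - 20925 = \left(-2988 + 166 \left(-47\right)\right) - 20925 = \left(-2988 - 7802\right) - 20925 = -10790 - 20925 = -31715$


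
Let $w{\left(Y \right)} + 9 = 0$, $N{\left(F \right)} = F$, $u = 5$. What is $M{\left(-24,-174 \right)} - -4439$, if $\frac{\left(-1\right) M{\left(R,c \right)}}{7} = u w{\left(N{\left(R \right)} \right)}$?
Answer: $4754$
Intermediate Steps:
$w{\left(Y \right)} = -9$ ($w{\left(Y \right)} = -9 + 0 = -9$)
$M{\left(R,c \right)} = 315$ ($M{\left(R,c \right)} = - 7 \cdot 5 \left(-9\right) = \left(-7\right) \left(-45\right) = 315$)
$M{\left(-24,-174 \right)} - -4439 = 315 - -4439 = 315 + 4439 = 4754$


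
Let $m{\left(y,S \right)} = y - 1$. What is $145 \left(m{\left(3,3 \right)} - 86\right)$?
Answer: $-12180$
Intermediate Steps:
$m{\left(y,S \right)} = -1 + y$ ($m{\left(y,S \right)} = y - 1 = -1 + y$)
$145 \left(m{\left(3,3 \right)} - 86\right) = 145 \left(\left(-1 + 3\right) - 86\right) = 145 \left(2 - 86\right) = 145 \left(-84\right) = -12180$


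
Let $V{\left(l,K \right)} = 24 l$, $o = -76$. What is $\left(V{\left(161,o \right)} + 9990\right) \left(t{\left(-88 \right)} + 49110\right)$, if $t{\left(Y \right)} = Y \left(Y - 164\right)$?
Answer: $987596244$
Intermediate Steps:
$t{\left(Y \right)} = Y \left(-164 + Y\right)$
$\left(V{\left(161,o \right)} + 9990\right) \left(t{\left(-88 \right)} + 49110\right) = \left(24 \cdot 161 + 9990\right) \left(- 88 \left(-164 - 88\right) + 49110\right) = \left(3864 + 9990\right) \left(\left(-88\right) \left(-252\right) + 49110\right) = 13854 \left(22176 + 49110\right) = 13854 \cdot 71286 = 987596244$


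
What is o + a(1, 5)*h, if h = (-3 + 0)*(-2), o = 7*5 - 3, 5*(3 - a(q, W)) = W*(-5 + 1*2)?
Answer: 68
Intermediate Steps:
a(q, W) = 3 + 3*W/5 (a(q, W) = 3 - W*(-5 + 1*2)/5 = 3 - W*(-5 + 2)/5 = 3 - W*(-3)/5 = 3 - (-3)*W/5 = 3 + 3*W/5)
o = 32 (o = 35 - 3 = 32)
h = 6 (h = -3*(-2) = 6)
o + a(1, 5)*h = 32 + (3 + (3/5)*5)*6 = 32 + (3 + 3)*6 = 32 + 6*6 = 32 + 36 = 68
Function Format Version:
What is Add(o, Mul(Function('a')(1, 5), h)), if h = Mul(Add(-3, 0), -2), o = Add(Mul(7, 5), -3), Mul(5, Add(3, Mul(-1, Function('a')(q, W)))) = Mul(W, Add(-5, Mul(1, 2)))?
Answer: 68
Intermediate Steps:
Function('a')(q, W) = Add(3, Mul(Rational(3, 5), W)) (Function('a')(q, W) = Add(3, Mul(Rational(-1, 5), Mul(W, Add(-5, Mul(1, 2))))) = Add(3, Mul(Rational(-1, 5), Mul(W, Add(-5, 2)))) = Add(3, Mul(Rational(-1, 5), Mul(W, -3))) = Add(3, Mul(Rational(-1, 5), Mul(-3, W))) = Add(3, Mul(Rational(3, 5), W)))
o = 32 (o = Add(35, -3) = 32)
h = 6 (h = Mul(-3, -2) = 6)
Add(o, Mul(Function('a')(1, 5), h)) = Add(32, Mul(Add(3, Mul(Rational(3, 5), 5)), 6)) = Add(32, Mul(Add(3, 3), 6)) = Add(32, Mul(6, 6)) = Add(32, 36) = 68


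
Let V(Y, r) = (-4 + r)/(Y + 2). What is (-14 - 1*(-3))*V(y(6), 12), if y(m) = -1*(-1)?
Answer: -88/3 ≈ -29.333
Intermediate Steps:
y(m) = 1
V(Y, r) = (-4 + r)/(2 + Y)
(-14 - 1*(-3))*V(y(6), 12) = (-14 - 1*(-3))*((-4 + 12)/(2 + 1)) = (-14 + 3)*(8/3) = -11*8/3 = -88/3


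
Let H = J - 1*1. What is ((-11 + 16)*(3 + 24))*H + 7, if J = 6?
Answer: 682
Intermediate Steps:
H = 5 (H = 6 - 1*1 = 6 - 1 = 5)
((-11 + 16)*(3 + 24))*H + 7 = ((-11 + 16)*(3 + 24))*5 + 7 = (5*27)*5 + 7 = 135*5 + 7 = 675 + 7 = 682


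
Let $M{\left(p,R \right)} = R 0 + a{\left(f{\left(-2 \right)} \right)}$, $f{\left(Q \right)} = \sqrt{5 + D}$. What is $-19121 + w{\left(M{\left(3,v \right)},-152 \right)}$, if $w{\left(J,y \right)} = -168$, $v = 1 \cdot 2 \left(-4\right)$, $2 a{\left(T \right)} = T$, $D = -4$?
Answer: $-19289$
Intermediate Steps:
$f{\left(Q \right)} = 1$ ($f{\left(Q \right)} = \sqrt{5 - 4} = \sqrt{1} = 1$)
$a{\left(T \right)} = \frac{T}{2}$
$v = -8$ ($v = 2 \left(-4\right) = -8$)
$M{\left(p,R \right)} = \frac{1}{2}$ ($M{\left(p,R \right)} = R 0 + \frac{1}{2} \cdot 1 = 0 + \frac{1}{2} = \frac{1}{2}$)
$-19121 + w{\left(M{\left(3,v \right)},-152 \right)} = -19121 - 168 = -19289$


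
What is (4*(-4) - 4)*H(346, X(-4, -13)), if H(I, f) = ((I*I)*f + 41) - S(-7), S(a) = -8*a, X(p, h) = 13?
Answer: -31125860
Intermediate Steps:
H(I, f) = -15 + f*I² (H(I, f) = ((I*I)*f + 41) - (-8)*(-7) = (I²*f + 41) - 1*56 = (f*I² + 41) - 56 = (41 + f*I²) - 56 = -15 + f*I²)
(4*(-4) - 4)*H(346, X(-4, -13)) = (4*(-4) - 4)*(-15 + 13*346²) = (-16 - 4)*(-15 + 13*119716) = -20*(-15 + 1556308) = -20*1556293 = -31125860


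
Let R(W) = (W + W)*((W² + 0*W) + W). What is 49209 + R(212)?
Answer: 19195353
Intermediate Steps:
R(W) = 2*W*(W + W²) (R(W) = (2*W)*((W² + 0) + W) = (2*W)*(W² + W) = (2*W)*(W + W²) = 2*W*(W + W²))
49209 + R(212) = 49209 + 2*212²*(1 + 212) = 49209 + 2*44944*213 = 49209 + 19146144 = 19195353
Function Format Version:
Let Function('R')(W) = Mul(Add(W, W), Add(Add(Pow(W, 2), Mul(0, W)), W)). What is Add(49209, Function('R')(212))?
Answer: 19195353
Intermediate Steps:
Function('R')(W) = Mul(2, W, Add(W, Pow(W, 2))) (Function('R')(W) = Mul(Mul(2, W), Add(Add(Pow(W, 2), 0), W)) = Mul(Mul(2, W), Add(Pow(W, 2), W)) = Mul(Mul(2, W), Add(W, Pow(W, 2))) = Mul(2, W, Add(W, Pow(W, 2))))
Add(49209, Function('R')(212)) = Add(49209, Mul(2, Pow(212, 2), Add(1, 212))) = Add(49209, Mul(2, 44944, 213)) = Add(49209, 19146144) = 19195353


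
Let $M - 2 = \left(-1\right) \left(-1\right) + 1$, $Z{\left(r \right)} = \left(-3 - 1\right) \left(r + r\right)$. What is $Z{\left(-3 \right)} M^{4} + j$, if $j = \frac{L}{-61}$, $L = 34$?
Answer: $\frac{374750}{61} \approx 6143.4$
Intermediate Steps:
$Z{\left(r \right)} = - 8 r$ ($Z{\left(r \right)} = - 4 \cdot 2 r = - 8 r$)
$j = - \frac{34}{61}$ ($j = \frac{34}{-61} = 34 \left(- \frac{1}{61}\right) = - \frac{34}{61} \approx -0.55738$)
$M = 4$ ($M = 2 + \left(\left(-1\right) \left(-1\right) + 1\right) = 2 + \left(1 + 1\right) = 2 + 2 = 4$)
$Z{\left(-3 \right)} M^{4} + j = \left(-8\right) \left(-3\right) 4^{4} - \frac{34}{61} = 24 \cdot 256 - \frac{34}{61} = 6144 - \frac{34}{61} = \frac{374750}{61}$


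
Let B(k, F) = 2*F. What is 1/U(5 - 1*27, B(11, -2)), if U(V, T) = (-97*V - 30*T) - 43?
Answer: 1/2211 ≈ 0.00045228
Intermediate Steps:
U(V, T) = -43 - 97*V - 30*T
1/U(5 - 1*27, B(11, -2)) = 1/(-43 - 97*(5 - 1*27) - 60*(-2)) = 1/(-43 - 97*(5 - 27) - 30*(-4)) = 1/(-43 - 97*(-22) + 120) = 1/(-43 + 2134 + 120) = 1/2211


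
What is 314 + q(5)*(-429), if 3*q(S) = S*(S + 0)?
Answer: -3261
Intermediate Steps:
q(S) = S²/3 (q(S) = (S*(S + 0))/3 = (S*S)/3 = S²/3)
314 + q(5)*(-429) = 314 + ((⅓)*5²)*(-429) = 314 + ((⅓)*25)*(-429) = 314 + (25/3)*(-429) = 314 - 3575 = -3261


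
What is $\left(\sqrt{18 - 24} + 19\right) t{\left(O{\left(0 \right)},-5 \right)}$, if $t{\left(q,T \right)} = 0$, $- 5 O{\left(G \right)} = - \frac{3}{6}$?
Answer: $0$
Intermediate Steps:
$O{\left(G \right)} = \frac{1}{10}$ ($O{\left(G \right)} = - \frac{\left(-3\right) \frac{1}{6}}{5} = \left(- \frac{1}{5}\right) \left(- \frac{1}{2}\right) = \frac{1}{10}$)
$\left(\sqrt{18 - 24} + 19\right) t{\left(O{\left(0 \right)},-5 \right)} = \left(\sqrt{18 - 24} + 19\right) 0 = \left(\sqrt{-6} + 19\right) 0 = \left(i \sqrt{6} + 19\right) 0 = \left(19 + i \sqrt{6}\right) 0 = 0$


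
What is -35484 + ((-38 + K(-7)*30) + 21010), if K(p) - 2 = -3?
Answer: -14542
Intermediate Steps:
K(p) = -1 (K(p) = 2 - 3 = -1)
-35484 + ((-38 + K(-7)*30) + 21010) = -35484 + ((-38 - 1*30) + 21010) = -35484 + ((-38 - 30) + 21010) = -35484 + (-68 + 21010) = -35484 + 20942 = -14542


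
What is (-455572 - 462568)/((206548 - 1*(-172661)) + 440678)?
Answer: -918140/819887 ≈ -1.1198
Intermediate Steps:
(-455572 - 462568)/((206548 - 1*(-172661)) + 440678) = -918140/((206548 + 172661) + 440678) = -918140/(379209 + 440678) = -918140/819887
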